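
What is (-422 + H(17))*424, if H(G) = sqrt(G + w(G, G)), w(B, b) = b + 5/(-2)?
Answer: -178928 + 636*sqrt(14) ≈ -1.7655e+5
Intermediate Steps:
w(B, b) = -5/2 + b (w(B, b) = b + 5*(-1/2) = b - 5/2 = -5/2 + b)
H(G) = sqrt(-5/2 + 2*G) (H(G) = sqrt(G + (-5/2 + G)) = sqrt(-5/2 + 2*G))
(-422 + H(17))*424 = (-422 + sqrt(-10 + 8*17)/2)*424 = (-422 + sqrt(-10 + 136)/2)*424 = (-422 + sqrt(126)/2)*424 = (-422 + (3*sqrt(14))/2)*424 = (-422 + 3*sqrt(14)/2)*424 = -178928 + 636*sqrt(14)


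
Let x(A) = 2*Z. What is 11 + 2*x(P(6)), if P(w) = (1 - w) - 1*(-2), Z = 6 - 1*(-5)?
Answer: 55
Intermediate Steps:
Z = 11 (Z = 6 + 5 = 11)
P(w) = 3 - w (P(w) = (1 - w) + 2 = 3 - w)
x(A) = 22 (x(A) = 2*11 = 22)
11 + 2*x(P(6)) = 11 + 2*22 = 11 + 44 = 55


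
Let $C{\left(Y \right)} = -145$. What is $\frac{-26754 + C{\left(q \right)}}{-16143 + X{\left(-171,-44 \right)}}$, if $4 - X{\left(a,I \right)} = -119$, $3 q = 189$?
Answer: $\frac{26899}{16020} \approx 1.6791$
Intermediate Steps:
$q = 63$ ($q = \frac{1}{3} \cdot 189 = 63$)
$X{\left(a,I \right)} = 123$ ($X{\left(a,I \right)} = 4 - -119 = 4 + 119 = 123$)
$\frac{-26754 + C{\left(q \right)}}{-16143 + X{\left(-171,-44 \right)}} = \frac{-26754 - 145}{-16143 + 123} = - \frac{26899}{-16020} = \left(-26899\right) \left(- \frac{1}{16020}\right) = \frac{26899}{16020}$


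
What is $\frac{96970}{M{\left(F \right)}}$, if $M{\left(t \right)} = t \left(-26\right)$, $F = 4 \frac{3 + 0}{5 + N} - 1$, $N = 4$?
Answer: $- \frac{145455}{13} \approx -11189.0$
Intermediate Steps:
$F = \frac{1}{3}$ ($F = 4 \frac{3 + 0}{5 + 4} - 1 = 4 \cdot \frac{3}{9} - 1 = 4 \cdot 3 \cdot \frac{1}{9} - 1 = 4 \cdot \frac{1}{3} - 1 = \frac{4}{3} - 1 = \frac{1}{3} \approx 0.33333$)
$M{\left(t \right)} = - 26 t$
$\frac{96970}{M{\left(F \right)}} = \frac{96970}{\left(-26\right) \frac{1}{3}} = \frac{96970}{- \frac{26}{3}} = 96970 \left(- \frac{3}{26}\right) = - \frac{145455}{13}$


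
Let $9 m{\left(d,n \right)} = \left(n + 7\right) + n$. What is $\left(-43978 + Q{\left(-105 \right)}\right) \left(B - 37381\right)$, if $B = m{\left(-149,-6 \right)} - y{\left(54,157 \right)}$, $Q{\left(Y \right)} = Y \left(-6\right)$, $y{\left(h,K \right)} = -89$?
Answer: $\frac{14549019284}{9} \approx 1.6166 \cdot 10^{9}$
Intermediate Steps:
$Q{\left(Y \right)} = - 6 Y$
$m{\left(d,n \right)} = \frac{7}{9} + \frac{2 n}{9}$ ($m{\left(d,n \right)} = \frac{\left(n + 7\right) + n}{9} = \frac{\left(7 + n\right) + n}{9} = \frac{7 + 2 n}{9} = \frac{7}{9} + \frac{2 n}{9}$)
$B = \frac{796}{9}$ ($B = \left(\frac{7}{9} + \frac{2}{9} \left(-6\right)\right) - -89 = \left(\frac{7}{9} - \frac{4}{3}\right) + 89 = - \frac{5}{9} + 89 = \frac{796}{9} \approx 88.444$)
$\left(-43978 + Q{\left(-105 \right)}\right) \left(B - 37381\right) = \left(-43978 - -630\right) \left(\frac{796}{9} - 37381\right) = \left(-43978 + 630\right) \left(- \frac{335633}{9}\right) = \left(-43348\right) \left(- \frac{335633}{9}\right) = \frac{14549019284}{9}$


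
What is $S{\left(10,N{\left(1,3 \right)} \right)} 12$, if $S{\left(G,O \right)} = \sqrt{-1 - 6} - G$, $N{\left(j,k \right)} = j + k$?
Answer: $-120 + 12 i \sqrt{7} \approx -120.0 + 31.749 i$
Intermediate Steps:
$S{\left(G,O \right)} = - G + i \sqrt{7}$ ($S{\left(G,O \right)} = \sqrt{-7} - G = i \sqrt{7} - G = - G + i \sqrt{7}$)
$S{\left(10,N{\left(1,3 \right)} \right)} 12 = \left(\left(-1\right) 10 + i \sqrt{7}\right) 12 = \left(-10 + i \sqrt{7}\right) 12 = -120 + 12 i \sqrt{7}$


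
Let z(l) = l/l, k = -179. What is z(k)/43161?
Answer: 1/43161 ≈ 2.3169e-5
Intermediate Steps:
z(l) = 1
z(k)/43161 = 1/43161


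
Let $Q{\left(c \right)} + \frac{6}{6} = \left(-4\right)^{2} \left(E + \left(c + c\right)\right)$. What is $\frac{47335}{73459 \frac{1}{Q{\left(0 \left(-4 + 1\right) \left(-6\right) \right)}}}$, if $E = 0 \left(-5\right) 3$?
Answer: $- \frac{47335}{73459} \approx -0.64437$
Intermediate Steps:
$E = 0$ ($E = 0 \cdot 3 = 0$)
$Q{\left(c \right)} = -1 + 32 c$ ($Q{\left(c \right)} = -1 + \left(-4\right)^{2} \left(0 + \left(c + c\right)\right) = -1 + 16 \left(0 + 2 c\right) = -1 + 16 \cdot 2 c = -1 + 32 c$)
$\frac{47335}{73459 \frac{1}{Q{\left(0 \left(-4 + 1\right) \left(-6\right) \right)}}} = \frac{47335}{73459 \frac{1}{-1 + 32 \cdot 0 \left(-4 + 1\right) \left(-6\right)}} = \frac{47335}{73459 \frac{1}{-1 + 32 \cdot 0 \left(-3\right) \left(-6\right)}} = \frac{47335}{73459 \frac{1}{-1 + 32 \cdot 0 \left(-6\right)}} = \frac{47335}{73459 \frac{1}{-1 + 32 \cdot 0}} = \frac{47335}{73459 \frac{1}{-1 + 0}} = \frac{47335}{73459 \frac{1}{-1}} = \frac{47335}{73459 \left(-1\right)} = \frac{47335}{-73459} = 47335 \left(- \frac{1}{73459}\right) = - \frac{47335}{73459}$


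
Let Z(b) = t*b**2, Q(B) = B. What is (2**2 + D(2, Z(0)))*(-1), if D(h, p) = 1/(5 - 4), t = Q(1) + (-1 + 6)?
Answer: -5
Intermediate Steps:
t = 6 (t = 1 + (-1 + 6) = 1 + 5 = 6)
Z(b) = 6*b**2
D(h, p) = 1 (D(h, p) = 1/1 = 1)
(2**2 + D(2, Z(0)))*(-1) = (2**2 + 1)*(-1) = (4 + 1)*(-1) = 5*(-1) = -5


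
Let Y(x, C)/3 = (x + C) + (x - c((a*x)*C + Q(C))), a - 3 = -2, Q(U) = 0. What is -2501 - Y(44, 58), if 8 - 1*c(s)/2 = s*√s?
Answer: -2891 - 30624*√638 ≈ -7.7641e+5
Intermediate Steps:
a = 1 (a = 3 - 2 = 1)
c(s) = 16 - 2*s^(3/2) (c(s) = 16 - 2*s*√s = 16 - 2*s^(3/2))
Y(x, C) = -48 + 3*C + 6*x + 6*(C*x)^(3/2) (Y(x, C) = 3*((x + C) + (x - (16 - 2*((1*x)*C + 0)^(3/2)))) = 3*((C + x) + (x - (16 - 2*(x*C + 0)^(3/2)))) = 3*((C + x) + (x - (16 - 2*(C*x + 0)^(3/2)))) = 3*((C + x) + (x - (16 - 2*(C*x)^(3/2)))) = 3*((C + x) + (x + (-16 + 2*(C*x)^(3/2)))) = 3*((C + x) + (-16 + x + 2*(C*x)^(3/2))) = 3*(-16 + C + 2*x + 2*(C*x)^(3/2)) = -48 + 3*C + 6*x + 6*(C*x)^(3/2))
-2501 - Y(44, 58) = -2501 - (-48 + 3*58 + 6*44 + 6*(58*44)^(3/2)) = -2501 - (-48 + 174 + 264 + 6*2552^(3/2)) = -2501 - (-48 + 174 + 264 + 6*(5104*√638)) = -2501 - (-48 + 174 + 264 + 30624*√638) = -2501 - (390 + 30624*√638) = -2501 + (-390 - 30624*√638) = -2891 - 30624*√638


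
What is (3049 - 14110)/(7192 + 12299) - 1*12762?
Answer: -82918401/6497 ≈ -12763.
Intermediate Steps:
(3049 - 14110)/(7192 + 12299) - 1*12762 = -11061/19491 - 12762 = -11061*1/19491 - 12762 = -3687/6497 - 12762 = -82918401/6497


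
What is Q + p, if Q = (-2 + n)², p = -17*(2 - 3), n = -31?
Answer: 1106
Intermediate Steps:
p = 17 (p = -17*(-1) = 17)
Q = 1089 (Q = (-2 - 31)² = (-33)² = 1089)
Q + p = 1089 + 17 = 1106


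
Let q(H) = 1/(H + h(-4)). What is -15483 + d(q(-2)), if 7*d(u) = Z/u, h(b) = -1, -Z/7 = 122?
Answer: -15117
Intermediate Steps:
Z = -854 (Z = -7*122 = -854)
q(H) = 1/(-1 + H) (q(H) = 1/(H - 1) = 1/(-1 + H))
d(u) = -122/u (d(u) = (-854/u)/7 = -122/u)
-15483 + d(q(-2)) = -15483 - 122/(1/(-1 - 2)) = -15483 - 122/(1/(-3)) = -15483 - 122/(-1/3) = -15483 - 122*(-3) = -15483 + 366 = -15117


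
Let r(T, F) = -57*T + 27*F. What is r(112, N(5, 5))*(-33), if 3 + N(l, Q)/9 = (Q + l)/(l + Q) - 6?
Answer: 274824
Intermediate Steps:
N(l, Q) = -72 (N(l, Q) = -27 + 9*((Q + l)/(l + Q) - 6) = -27 + 9*((Q + l)/(Q + l) - 6) = -27 + 9*(1 - 6) = -27 + 9*(-5) = -27 - 45 = -72)
r(112, N(5, 5))*(-33) = (-57*112 + 27*(-72))*(-33) = (-6384 - 1944)*(-33) = -8328*(-33) = 274824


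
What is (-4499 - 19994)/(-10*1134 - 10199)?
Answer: 3499/3077 ≈ 1.1371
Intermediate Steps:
(-4499 - 19994)/(-10*1134 - 10199) = -24493/(-11340 - 10199) = -24493/(-21539) = -24493*(-1/21539) = 3499/3077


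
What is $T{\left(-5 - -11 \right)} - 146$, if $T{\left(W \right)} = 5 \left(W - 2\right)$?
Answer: $-126$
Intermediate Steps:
$T{\left(W \right)} = -10 + 5 W$ ($T{\left(W \right)} = 5 \left(-2 + W\right) = -10 + 5 W$)
$T{\left(-5 - -11 \right)} - 146 = \left(-10 + 5 \left(-5 - -11\right)\right) - 146 = \left(-10 + 5 \left(-5 + 11\right)\right) - 146 = \left(-10 + 5 \cdot 6\right) - 146 = \left(-10 + 30\right) - 146 = 20 - 146 = -126$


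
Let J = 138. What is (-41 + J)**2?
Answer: 9409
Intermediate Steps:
(-41 + J)**2 = (-41 + 138)**2 = 97**2 = 9409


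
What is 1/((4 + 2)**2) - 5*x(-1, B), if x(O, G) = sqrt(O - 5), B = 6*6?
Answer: 1/36 - 5*I*sqrt(6) ≈ 0.027778 - 12.247*I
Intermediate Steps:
B = 36
x(O, G) = sqrt(-5 + O)
1/((4 + 2)**2) - 5*x(-1, B) = 1/((4 + 2)**2) - 5*sqrt(-5 - 1) = 1/(6**2) - 5*I*sqrt(6) = 1/36 - 5*I*sqrt(6)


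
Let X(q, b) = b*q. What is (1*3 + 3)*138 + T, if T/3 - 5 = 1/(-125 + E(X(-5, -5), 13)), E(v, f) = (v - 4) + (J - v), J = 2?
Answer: 107058/127 ≈ 842.98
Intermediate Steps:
E(v, f) = -2 (E(v, f) = (v - 4) + (2 - v) = (-4 + v) + (2 - v) = -2)
T = 1902/127 (T = 15 + 3/(-125 - 2) = 15 + 3/(-127) = 15 + 3*(-1/127) = 15 - 3/127 = 1902/127 ≈ 14.976)
(1*3 + 3)*138 + T = (1*3 + 3)*138 + 1902/127 = (3 + 3)*138 + 1902/127 = 6*138 + 1902/127 = 828 + 1902/127 = 107058/127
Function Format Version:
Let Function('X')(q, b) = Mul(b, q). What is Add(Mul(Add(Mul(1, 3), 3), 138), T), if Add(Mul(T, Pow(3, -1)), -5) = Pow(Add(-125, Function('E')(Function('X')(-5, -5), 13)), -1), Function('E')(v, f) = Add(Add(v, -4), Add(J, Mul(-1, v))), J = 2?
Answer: Rational(107058, 127) ≈ 842.98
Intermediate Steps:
Function('E')(v, f) = -2 (Function('E')(v, f) = Add(Add(v, -4), Add(2, Mul(-1, v))) = Add(Add(-4, v), Add(2, Mul(-1, v))) = -2)
T = Rational(1902, 127) (T = Add(15, Mul(3, Pow(Add(-125, -2), -1))) = Add(15, Mul(3, Pow(-127, -1))) = Add(15, Mul(3, Rational(-1, 127))) = Add(15, Rational(-3, 127)) = Rational(1902, 127) ≈ 14.976)
Add(Mul(Add(Mul(1, 3), 3), 138), T) = Add(Mul(Add(Mul(1, 3), 3), 138), Rational(1902, 127)) = Add(Mul(Add(3, 3), 138), Rational(1902, 127)) = Add(Mul(6, 138), Rational(1902, 127)) = Add(828, Rational(1902, 127)) = Rational(107058, 127)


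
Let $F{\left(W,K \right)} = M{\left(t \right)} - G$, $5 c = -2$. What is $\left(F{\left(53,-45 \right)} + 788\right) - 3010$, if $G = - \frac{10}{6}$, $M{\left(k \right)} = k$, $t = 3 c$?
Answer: $- \frac{33323}{15} \approx -2221.5$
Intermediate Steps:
$c = - \frac{2}{5}$ ($c = \frac{1}{5} \left(-2\right) = - \frac{2}{5} \approx -0.4$)
$t = - \frac{6}{5}$ ($t = 3 \left(- \frac{2}{5}\right) = - \frac{6}{5} \approx -1.2$)
$G = - \frac{5}{3}$ ($G = \left(-10\right) \frac{1}{6} = - \frac{5}{3} \approx -1.6667$)
$F{\left(W,K \right)} = \frac{7}{15}$ ($F{\left(W,K \right)} = - \frac{6}{5} - - \frac{5}{3} = - \frac{6}{5} + \frac{5}{3} = \frac{7}{15}$)
$\left(F{\left(53,-45 \right)} + 788\right) - 3010 = \left(\frac{7}{15} + 788\right) - 3010 = \frac{11827}{15} - 3010 = - \frac{33323}{15}$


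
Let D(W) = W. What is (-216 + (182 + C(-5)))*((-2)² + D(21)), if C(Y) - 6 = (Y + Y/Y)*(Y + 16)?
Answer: -1800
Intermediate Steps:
C(Y) = 6 + (1 + Y)*(16 + Y) (C(Y) = 6 + (Y + Y/Y)*(Y + 16) = 6 + (Y + 1)*(16 + Y) = 6 + (1 + Y)*(16 + Y))
(-216 + (182 + C(-5)))*((-2)² + D(21)) = (-216 + (182 + (22 + (-5)² + 17*(-5))))*((-2)² + 21) = (-216 + (182 + (22 + 25 - 85)))*(4 + 21) = (-216 + (182 - 38))*25 = (-216 + 144)*25 = -72*25 = -1800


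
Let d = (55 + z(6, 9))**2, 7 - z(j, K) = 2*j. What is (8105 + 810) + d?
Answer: 11415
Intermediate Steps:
z(j, K) = 7 - 2*j
d = 2500 (d = (55 + (7 - 2*6))**2 = (55 + (7 - 12))**2 = (55 - 5)**2 = 50**2 = 2500)
(8105 + 810) + d = (8105 + 810) + 2500 = 8915 + 2500 = 11415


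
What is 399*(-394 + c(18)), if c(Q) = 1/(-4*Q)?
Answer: -3773077/24 ≈ -1.5721e+5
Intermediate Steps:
c(Q) = -1/(4*Q)
399*(-394 + c(18)) = 399*(-394 - 1/4/18) = 399*(-394 - 1/4*1/18) = 399*(-394 - 1/72) = 399*(-28369/72) = -3773077/24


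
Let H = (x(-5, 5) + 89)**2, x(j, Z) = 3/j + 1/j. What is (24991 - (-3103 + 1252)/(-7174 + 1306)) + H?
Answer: 1602449311/48900 ≈ 32770.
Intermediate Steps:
x(j, Z) = 4/j (x(j, Z) = 3/j + 1/j = 4/j)
H = 194481/25 (H = (4/(-5) + 89)**2 = (4*(-1/5) + 89)**2 = (-4/5 + 89)**2 = (441/5)**2 = 194481/25 ≈ 7779.2)
(24991 - (-3103 + 1252)/(-7174 + 1306)) + H = (24991 - (-3103 + 1252)/(-7174 + 1306)) + 194481/25 = (24991 - (-1851)/(-5868)) + 194481/25 = (24991 - (-1851)*(-1)/5868) + 194481/25 = (24991 - 1*617/1956) + 194481/25 = (24991 - 617/1956) + 194481/25 = 48881779/1956 + 194481/25 = 1602449311/48900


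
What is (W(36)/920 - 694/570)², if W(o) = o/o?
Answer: 4069291681/2749953600 ≈ 1.4798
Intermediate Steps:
W(o) = 1
(W(36)/920 - 694/570)² = (1/920 - 694/570)² = (1*(1/920) - 694*1/570)² = (1/920 - 347/285)² = (-63791/52440)² = 4069291681/2749953600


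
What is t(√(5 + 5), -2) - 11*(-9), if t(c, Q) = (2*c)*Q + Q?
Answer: 97 - 4*√10 ≈ 84.351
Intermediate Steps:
t(c, Q) = Q + 2*Q*c (t(c, Q) = 2*Q*c + Q = Q + 2*Q*c)
t(√(5 + 5), -2) - 11*(-9) = -2*(1 + 2*√(5 + 5)) - 11*(-9) = -2*(1 + 2*√10) + 99 = (-2 - 4*√10) + 99 = 97 - 4*√10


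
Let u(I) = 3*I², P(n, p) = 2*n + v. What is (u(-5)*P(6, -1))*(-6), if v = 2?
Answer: -6300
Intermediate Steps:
P(n, p) = 2 + 2*n (P(n, p) = 2*n + 2 = 2 + 2*n)
(u(-5)*P(6, -1))*(-6) = ((3*(-5)²)*(2 + 2*6))*(-6) = ((3*25)*(2 + 12))*(-6) = (75*14)*(-6) = 1050*(-6) = -6300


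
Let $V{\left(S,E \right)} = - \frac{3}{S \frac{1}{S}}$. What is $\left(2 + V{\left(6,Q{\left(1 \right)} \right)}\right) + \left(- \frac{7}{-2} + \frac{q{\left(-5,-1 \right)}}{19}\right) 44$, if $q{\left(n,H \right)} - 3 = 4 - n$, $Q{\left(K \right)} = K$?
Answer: $\frac{3435}{19} \approx 180.79$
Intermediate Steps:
$q{\left(n,H \right)} = 7 - n$ ($q{\left(n,H \right)} = 3 - \left(-4 + n\right) = 7 - n$)
$V{\left(S,E \right)} = -3$ ($V{\left(S,E \right)} = - \frac{3}{1} = \left(-3\right) 1 = -3$)
$\left(2 + V{\left(6,Q{\left(1 \right)} \right)}\right) + \left(- \frac{7}{-2} + \frac{q{\left(-5,-1 \right)}}{19}\right) 44 = \left(2 - 3\right) + \left(- \frac{7}{-2} + \frac{7 - -5}{19}\right) 44 = -1 + \left(\left(-7\right) \left(- \frac{1}{2}\right) + \left(7 + 5\right) \frac{1}{19}\right) 44 = -1 + \left(\frac{7}{2} + 12 \cdot \frac{1}{19}\right) 44 = -1 + \left(\frac{7}{2} + \frac{12}{19}\right) 44 = -1 + \frac{157}{38} \cdot 44 = -1 + \frac{3454}{19} = \frac{3435}{19}$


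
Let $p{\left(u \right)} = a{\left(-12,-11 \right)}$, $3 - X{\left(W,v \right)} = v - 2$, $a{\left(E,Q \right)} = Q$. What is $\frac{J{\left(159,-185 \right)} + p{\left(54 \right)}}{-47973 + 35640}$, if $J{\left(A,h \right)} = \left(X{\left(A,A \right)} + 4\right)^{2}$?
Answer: $- \frac{22489}{12333} \approx -1.8235$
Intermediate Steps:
$X{\left(W,v \right)} = 5 - v$ ($X{\left(W,v \right)} = 3 - \left(v - 2\right) = 3 - \left(-2 + v\right) = 5 - v$)
$J{\left(A,h \right)} = \left(9 - A\right)^{2}$ ($J{\left(A,h \right)} = \left(\left(5 - A\right) + 4\right)^{2} = \left(9 - A\right)^{2}$)
$p{\left(u \right)} = -11$
$\frac{J{\left(159,-185 \right)} + p{\left(54 \right)}}{-47973 + 35640} = \frac{\left(-9 + 159\right)^{2} - 11}{-47973 + 35640} = \frac{150^{2} - 11}{-12333} = \left(22500 - 11\right) \left(- \frac{1}{12333}\right) = 22489 \left(- \frac{1}{12333}\right) = - \frac{22489}{12333}$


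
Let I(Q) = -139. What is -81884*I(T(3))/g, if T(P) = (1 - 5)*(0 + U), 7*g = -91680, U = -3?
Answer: -19918283/22920 ≈ -869.04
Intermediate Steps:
g = -91680/7 (g = (1/7)*(-91680) = -91680/7 ≈ -13097.)
T(P) = 12 (T(P) = (1 - 5)*(0 - 3) = -4*(-3) = 12)
-81884*I(T(3))/g = -81884/((-91680/7/(-139))) = -81884/((-91680/7*(-1/139))) = -81884/91680/973 = -81884*973/91680 = -19918283/22920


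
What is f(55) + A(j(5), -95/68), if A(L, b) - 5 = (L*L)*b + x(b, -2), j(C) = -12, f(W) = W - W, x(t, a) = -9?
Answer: -3488/17 ≈ -205.18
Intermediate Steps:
f(W) = 0
A(L, b) = -4 + b*L**2 (A(L, b) = 5 + ((L*L)*b - 9) = 5 + (L**2*b - 9) = 5 + (b*L**2 - 9) = 5 + (-9 + b*L**2) = -4 + b*L**2)
f(55) + A(j(5), -95/68) = 0 + (-4 - 95/68*(-12)**2) = 0 + (-4 - 95*1/68*144) = 0 + (-4 - 95/68*144) = 0 + (-4 - 3420/17) = 0 - 3488/17 = -3488/17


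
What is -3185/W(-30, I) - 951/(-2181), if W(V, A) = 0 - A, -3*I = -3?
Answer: 2315812/727 ≈ 3185.4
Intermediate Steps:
I = 1 (I = -⅓*(-3) = 1)
W(V, A) = -A
-3185/W(-30, I) - 951/(-2181) = -3185/((-1*1)) - 951/(-2181) = -3185/(-1) - 951*(-1/2181) = -3185*(-1) + 317/727 = 3185 + 317/727 = 2315812/727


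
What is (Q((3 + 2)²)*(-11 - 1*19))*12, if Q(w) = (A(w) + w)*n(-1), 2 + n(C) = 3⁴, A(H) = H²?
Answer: -18486000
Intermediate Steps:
n(C) = 79 (n(C) = -2 + 3⁴ = -2 + 81 = 79)
Q(w) = 79*w + 79*w² (Q(w) = (w² + w)*79 = (w + w²)*79 = 79*w + 79*w²)
(Q((3 + 2)²)*(-11 - 1*19))*12 = ((79*(3 + 2)²*(1 + (3 + 2)²))*(-11 - 1*19))*12 = ((79*5²*(1 + 5²))*(-11 - 19))*12 = ((79*25*(1 + 25))*(-30))*12 = ((79*25*26)*(-30))*12 = (51350*(-30))*12 = -1540500*12 = -18486000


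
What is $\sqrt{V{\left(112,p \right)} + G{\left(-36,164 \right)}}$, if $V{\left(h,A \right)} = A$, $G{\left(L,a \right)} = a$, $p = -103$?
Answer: $\sqrt{61} \approx 7.8102$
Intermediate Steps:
$\sqrt{V{\left(112,p \right)} + G{\left(-36,164 \right)}} = \sqrt{-103 + 164} = \sqrt{61}$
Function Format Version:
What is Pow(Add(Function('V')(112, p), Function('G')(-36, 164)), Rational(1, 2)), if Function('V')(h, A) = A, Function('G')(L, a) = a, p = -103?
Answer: Pow(61, Rational(1, 2)) ≈ 7.8102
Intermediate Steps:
Pow(Add(Function('V')(112, p), Function('G')(-36, 164)), Rational(1, 2)) = Pow(Add(-103, 164), Rational(1, 2)) = Pow(61, Rational(1, 2))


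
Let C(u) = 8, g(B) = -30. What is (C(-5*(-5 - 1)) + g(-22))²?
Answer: 484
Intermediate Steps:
(C(-5*(-5 - 1)) + g(-22))² = (8 - 30)² = (-22)² = 484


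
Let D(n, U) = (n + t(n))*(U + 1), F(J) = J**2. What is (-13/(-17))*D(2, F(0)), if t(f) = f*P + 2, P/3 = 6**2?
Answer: 2860/17 ≈ 168.24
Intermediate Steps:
P = 108 (P = 3*6**2 = 3*36 = 108)
t(f) = 2 + 108*f (t(f) = f*108 + 2 = 108*f + 2 = 2 + 108*f)
D(n, U) = (1 + U)*(2 + 109*n) (D(n, U) = (n + (2 + 108*n))*(U + 1) = (2 + 109*n)*(1 + U) = (1 + U)*(2 + 109*n))
(-13/(-17))*D(2, F(0)) = (-13/(-17))*(2 + 2*0**2 + 109*2 + 109*0**2*2) = (-13*(-1/17))*(2 + 2*0 + 218 + 109*0*2) = 13*(2 + 0 + 218 + 0)/17 = (13/17)*220 = 2860/17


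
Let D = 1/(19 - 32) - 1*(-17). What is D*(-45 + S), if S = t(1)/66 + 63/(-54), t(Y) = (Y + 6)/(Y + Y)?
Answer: -10145/13 ≈ -780.38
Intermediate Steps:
t(Y) = (6 + Y)/(2*Y) (t(Y) = (6 + Y)/((2*Y)) = (6 + Y)*(1/(2*Y)) = (6 + Y)/(2*Y))
S = -49/44 (S = ((1/2)*(6 + 1)/1)/66 + 63/(-54) = ((1/2)*1*7)*(1/66) + 63*(-1/54) = (7/2)*(1/66) - 7/6 = 7/132 - 7/6 = -49/44 ≈ -1.1136)
D = 220/13 (D = 1/(-13) + 17 = -1/13 + 17 = 220/13 ≈ 16.923)
D*(-45 + S) = 220*(-45 - 49/44)/13 = (220/13)*(-2029/44) = -10145/13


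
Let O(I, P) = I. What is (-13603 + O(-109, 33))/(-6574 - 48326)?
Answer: 3428/13725 ≈ 0.24976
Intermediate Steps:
(-13603 + O(-109, 33))/(-6574 - 48326) = (-13603 - 109)/(-6574 - 48326) = -13712/(-54900) = -13712*(-1/54900) = 3428/13725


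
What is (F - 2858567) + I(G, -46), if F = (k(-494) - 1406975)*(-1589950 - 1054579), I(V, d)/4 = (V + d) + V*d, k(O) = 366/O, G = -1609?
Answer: 919034038247875/247 ≈ 3.7208e+12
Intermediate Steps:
I(V, d) = 4*V + 4*d + 4*V*d (I(V, d) = 4*((V + d) + V*d) = 4*(V + d + V*d) = 4*V + 4*d + 4*V*d)
F = 919034672823232/247 (F = (366/(-494) - 1406975)*(-1589950 - 1054579) = (366*(-1/494) - 1406975)*(-2644529) = (-183/247 - 1406975)*(-2644529) = -347523008/247*(-2644529) = 919034672823232/247 ≈ 3.7208e+12)
(F - 2858567) + I(G, -46) = (919034672823232/247 - 2858567) + (4*(-1609) + 4*(-46) + 4*(-1609)*(-46)) = 919033966757183/247 + (-6436 - 184 + 296056) = 919033966757183/247 + 289436 = 919034038247875/247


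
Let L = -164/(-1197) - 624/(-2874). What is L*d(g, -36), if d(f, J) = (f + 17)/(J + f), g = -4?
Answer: -659893/5733630 ≈ -0.11509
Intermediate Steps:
d(f, J) = (17 + f)/(J + f)
L = 203044/573363 (L = -164*(-1/1197) - 624*(-1/2874) = 164/1197 + 104/479 = 203044/573363 ≈ 0.35413)
L*d(g, -36) = 203044*((17 - 4)/(-36 - 4))/573363 = 203044*(13/(-40))/573363 = 203044*(-1/40*13)/573363 = (203044/573363)*(-13/40) = -659893/5733630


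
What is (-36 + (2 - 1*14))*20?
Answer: -960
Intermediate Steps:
(-36 + (2 - 1*14))*20 = (-36 + (2 - 14))*20 = (-36 - 12)*20 = -48*20 = -960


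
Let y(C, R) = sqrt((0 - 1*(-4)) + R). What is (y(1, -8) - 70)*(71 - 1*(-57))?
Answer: -8960 + 256*I ≈ -8960.0 + 256.0*I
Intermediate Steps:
y(C, R) = sqrt(4 + R) (y(C, R) = sqrt((0 + 4) + R) = sqrt(4 + R))
(y(1, -8) - 70)*(71 - 1*(-57)) = (sqrt(4 - 8) - 70)*(71 - 1*(-57)) = (sqrt(-4) - 70)*(71 + 57) = (2*I - 70)*128 = (-70 + 2*I)*128 = -8960 + 256*I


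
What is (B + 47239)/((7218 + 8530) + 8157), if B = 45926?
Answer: 18633/4781 ≈ 3.8973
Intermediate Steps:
(B + 47239)/((7218 + 8530) + 8157) = (45926 + 47239)/((7218 + 8530) + 8157) = 93165/(15748 + 8157) = 93165/23905 = 93165*(1/23905) = 18633/4781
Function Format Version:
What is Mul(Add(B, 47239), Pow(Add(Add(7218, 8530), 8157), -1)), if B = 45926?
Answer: Rational(18633, 4781) ≈ 3.8973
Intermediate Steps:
Mul(Add(B, 47239), Pow(Add(Add(7218, 8530), 8157), -1)) = Mul(Add(45926, 47239), Pow(Add(Add(7218, 8530), 8157), -1)) = Mul(93165, Pow(Add(15748, 8157), -1)) = Mul(93165, Pow(23905, -1)) = Mul(93165, Rational(1, 23905)) = Rational(18633, 4781)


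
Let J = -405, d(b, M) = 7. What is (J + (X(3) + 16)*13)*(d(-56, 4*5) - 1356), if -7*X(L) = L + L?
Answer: 1965493/7 ≈ 2.8078e+5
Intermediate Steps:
X(L) = -2*L/7 (X(L) = -(L + L)/7 = -2*L/7)
(J + (X(3) + 16)*13)*(d(-56, 4*5) - 1356) = (-405 + (-2/7*3 + 16)*13)*(7 - 1356) = (-405 + (-6/7 + 16)*13)*(-1349) = (-405 + (106/7)*13)*(-1349) = (-405 + 1378/7)*(-1349) = -1457/7*(-1349) = 1965493/7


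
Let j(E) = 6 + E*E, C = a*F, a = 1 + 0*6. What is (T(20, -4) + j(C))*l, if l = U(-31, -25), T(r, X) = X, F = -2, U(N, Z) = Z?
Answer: -150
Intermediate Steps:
a = 1 (a = 1 + 0 = 1)
C = -2 (C = 1*(-2) = -2)
j(E) = 6 + E²
l = -25
(T(20, -4) + j(C))*l = (-4 + (6 + (-2)²))*(-25) = (-4 + (6 + 4))*(-25) = (-4 + 10)*(-25) = 6*(-25) = -150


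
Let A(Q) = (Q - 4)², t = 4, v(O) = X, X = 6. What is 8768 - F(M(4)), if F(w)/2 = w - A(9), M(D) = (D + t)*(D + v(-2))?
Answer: 8658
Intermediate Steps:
v(O) = 6
M(D) = (4 + D)*(6 + D) (M(D) = (D + 4)*(D + 6) = (4 + D)*(6 + D))
A(Q) = (-4 + Q)²
F(w) = -50 + 2*w (F(w) = 2*(w - (-4 + 9)²) = 2*(w - 1*5²) = 2*(w - 1*25) = 2*(w - 25) = 2*(-25 + w) = -50 + 2*w)
8768 - F(M(4)) = 8768 - (-50 + 2*(24 + 4² + 10*4)) = 8768 - (-50 + 2*(24 + 16 + 40)) = 8768 - (-50 + 2*80) = 8768 - (-50 + 160) = 8768 - 1*110 = 8768 - 110 = 8658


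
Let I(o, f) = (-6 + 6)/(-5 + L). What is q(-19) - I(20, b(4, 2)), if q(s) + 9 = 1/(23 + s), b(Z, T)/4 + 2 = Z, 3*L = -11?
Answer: -35/4 ≈ -8.7500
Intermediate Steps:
L = -11/3 (L = (⅓)*(-11) = -11/3 ≈ -3.6667)
b(Z, T) = -8 + 4*Z
I(o, f) = 0 (I(o, f) = (-6 + 6)/(-5 - 11/3) = 0/(-26/3) = 0*(-3/26) = 0)
q(s) = -9 + 1/(23 + s)
q(-19) - I(20, b(4, 2)) = (-206 - 9*(-19))/(23 - 19) - 1*0 = (-206 + 171)/4 + 0 = (¼)*(-35) + 0 = -35/4 + 0 = -35/4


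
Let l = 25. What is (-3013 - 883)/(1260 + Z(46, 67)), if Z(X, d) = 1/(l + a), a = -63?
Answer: -148048/47879 ≈ -3.0921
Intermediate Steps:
Z(X, d) = -1/38 (Z(X, d) = 1/(25 - 63) = 1/(-38) = -1/38)
(-3013 - 883)/(1260 + Z(46, 67)) = (-3013 - 883)/(1260 - 1/38) = -3896/47879/38 = -3896*38/47879 = -148048/47879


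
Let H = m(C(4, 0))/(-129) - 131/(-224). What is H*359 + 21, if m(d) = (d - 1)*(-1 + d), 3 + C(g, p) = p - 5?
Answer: 53287/9632 ≈ 5.5323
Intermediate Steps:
C(g, p) = -8 + p (C(g, p) = -3 + (p - 5) = -3 + (-5 + p) = -8 + p)
m(d) = (-1 + d)² (m(d) = (-1 + d)*(-1 + d) = (-1 + d)²)
H = -415/9632 (H = (-1 + (-8 + 0))²/(-129) - 131/(-224) = (-1 - 8)²*(-1/129) - 131*(-1/224) = (-9)²*(-1/129) + 131/224 = 81*(-1/129) + 131/224 = -27/43 + 131/224 = -415/9632 ≈ -0.043086)
H*359 + 21 = -415/9632*359 + 21 = -148985/9632 + 21 = 53287/9632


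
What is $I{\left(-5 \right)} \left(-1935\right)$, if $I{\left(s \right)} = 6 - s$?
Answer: $-21285$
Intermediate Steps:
$I{\left(-5 \right)} \left(-1935\right) = \left(6 - -5\right) \left(-1935\right) = \left(6 + 5\right) \left(-1935\right) = 11 \left(-1935\right) = -21285$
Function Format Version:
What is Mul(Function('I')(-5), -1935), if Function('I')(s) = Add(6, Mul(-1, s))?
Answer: -21285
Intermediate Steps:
Mul(Function('I')(-5), -1935) = Mul(Add(6, Mul(-1, -5)), -1935) = Mul(Add(6, 5), -1935) = Mul(11, -1935) = -21285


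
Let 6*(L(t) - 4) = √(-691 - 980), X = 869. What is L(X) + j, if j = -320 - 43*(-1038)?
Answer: 44318 + I*√1671/6 ≈ 44318.0 + 6.813*I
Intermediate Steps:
L(t) = 4 + I*√1671/6 (L(t) = 4 + √(-691 - 980)/6 = 4 + √(-1671)/6 = 4 + (I*√1671)/6 = 4 + I*√1671/6)
j = 44314 (j = -320 + 44634 = 44314)
L(X) + j = (4 + I*√1671/6) + 44314 = 44318 + I*√1671/6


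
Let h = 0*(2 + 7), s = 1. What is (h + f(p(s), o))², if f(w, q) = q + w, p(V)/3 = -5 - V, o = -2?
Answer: 400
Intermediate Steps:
p(V) = -15 - 3*V (p(V) = 3*(-5 - V) = -15 - 3*V)
h = 0 (h = 0*9 = 0)
(h + f(p(s), o))² = (0 + (-2 + (-15 - 3*1)))² = (0 + (-2 + (-15 - 3)))² = (0 + (-2 - 18))² = (0 - 20)² = (-20)² = 400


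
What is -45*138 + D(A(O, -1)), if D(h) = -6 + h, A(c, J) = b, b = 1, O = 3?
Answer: -6215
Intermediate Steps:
A(c, J) = 1
-45*138 + D(A(O, -1)) = -45*138 + (-6 + 1) = -6210 - 5 = -6215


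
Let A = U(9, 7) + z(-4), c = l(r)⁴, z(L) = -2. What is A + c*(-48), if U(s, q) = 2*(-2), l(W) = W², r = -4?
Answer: -3145734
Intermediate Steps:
U(s, q) = -4
c = 65536 (c = ((-4)²)⁴ = 16⁴ = 65536)
A = -6 (A = -4 - 2 = -6)
A + c*(-48) = -6 + 65536*(-48) = -6 - 3145728 = -3145734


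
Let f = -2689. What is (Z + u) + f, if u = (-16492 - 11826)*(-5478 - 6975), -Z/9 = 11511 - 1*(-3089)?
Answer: 352509965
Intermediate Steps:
Z = -131400 (Z = -9*(11511 - 1*(-3089)) = -9*(11511 + 3089) = -9*14600 = -131400)
u = 352644054 (u = -28318*(-12453) = 352644054)
(Z + u) + f = (-131400 + 352644054) - 2689 = 352512654 - 2689 = 352509965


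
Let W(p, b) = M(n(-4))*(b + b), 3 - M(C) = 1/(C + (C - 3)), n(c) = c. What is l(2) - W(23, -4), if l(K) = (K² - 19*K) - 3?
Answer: -135/11 ≈ -12.273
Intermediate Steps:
l(K) = -3 + K² - 19*K
M(C) = 3 - 1/(-3 + 2*C) (M(C) = 3 - 1/(C + (C - 3)) = 3 - 1/(C + (-3 + C)) = 3 - 1/(-3 + 2*C))
W(p, b) = 68*b/11 (W(p, b) = (2*(-5 + 3*(-4))/(-3 + 2*(-4)))*(b + b) = (2*(-5 - 12)/(-3 - 8))*(2*b) = (2*(-17)/(-11))*(2*b) = (2*(-1/11)*(-17))*(2*b) = 34*(2*b)/11 = 68*b/11)
l(2) - W(23, -4) = (-3 + 2² - 19*2) - 68*(-4)/11 = (-3 + 4 - 38) - 1*(-272/11) = -37 + 272/11 = -135/11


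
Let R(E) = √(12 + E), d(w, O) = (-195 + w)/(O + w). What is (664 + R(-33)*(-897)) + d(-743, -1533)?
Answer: 756101/1138 - 897*I*√21 ≈ 664.41 - 4110.6*I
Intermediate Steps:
d(w, O) = (-195 + w)/(O + w)
(664 + R(-33)*(-897)) + d(-743, -1533) = (664 + √(12 - 33)*(-897)) + (-195 - 743)/(-1533 - 743) = (664 + √(-21)*(-897)) - 938/(-2276) = (664 + (I*√21)*(-897)) - 1/2276*(-938) = (664 - 897*I*√21) + 469/1138 = 756101/1138 - 897*I*√21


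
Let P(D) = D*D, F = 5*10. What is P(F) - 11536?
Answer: -9036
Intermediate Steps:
F = 50
P(D) = D²
P(F) - 11536 = 50² - 11536 = 2500 - 11536 = -9036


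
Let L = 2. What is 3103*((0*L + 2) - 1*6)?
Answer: -12412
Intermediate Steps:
3103*((0*L + 2) - 1*6) = 3103*((0*2 + 2) - 1*6) = 3103*((0 + 2) - 6) = 3103*(2 - 6) = 3103*(-4) = -12412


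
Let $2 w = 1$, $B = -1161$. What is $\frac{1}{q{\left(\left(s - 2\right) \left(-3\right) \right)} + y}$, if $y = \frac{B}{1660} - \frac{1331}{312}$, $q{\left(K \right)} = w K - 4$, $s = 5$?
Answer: $- \frac{129480}{1743503} \approx -0.074264$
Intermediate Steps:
$w = \frac{1}{2}$ ($w = \frac{1}{2} \cdot 1 = \frac{1}{2} \approx 0.5$)
$q{\left(K \right)} = -4 + \frac{K}{2}$ ($q{\left(K \right)} = \frac{K}{2} - 4 = -4 + \frac{K}{2}$)
$y = - \frac{642923}{129480}$ ($y = - \frac{1161}{1660} - \frac{1331}{312} = - \frac{642923}{129480} \approx -4.9654$)
$\frac{1}{q{\left(\left(s - 2\right) \left(-3\right) \right)} + y} = \frac{1}{\left(-4 + \frac{\left(5 - 2\right) \left(-3\right)}{2}\right) - \frac{642923}{129480}} = \frac{1}{\left(-4 + \frac{3 \left(-3\right)}{2}\right) - \frac{642923}{129480}} = \frac{1}{\left(-4 + \frac{1}{2} \left(-9\right)\right) - \frac{642923}{129480}} = \frac{1}{\left(-4 - \frac{9}{2}\right) - \frac{642923}{129480}} = \frac{1}{- \frac{17}{2} - \frac{642923}{129480}} = \frac{1}{- \frac{1743503}{129480}} = - \frac{129480}{1743503}$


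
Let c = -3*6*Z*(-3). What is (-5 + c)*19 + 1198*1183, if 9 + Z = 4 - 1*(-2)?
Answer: 1414061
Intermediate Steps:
Z = -3 (Z = -9 + (4 - 1*(-2)) = -9 + (4 + 2) = -9 + 6 = -3)
c = -162 (c = -3*6*(-3)*(-3) = -(-54)*(-3) = -3*54 = -162)
(-5 + c)*19 + 1198*1183 = (-5 - 162)*19 + 1198*1183 = -167*19 + 1417234 = -3173 + 1417234 = 1414061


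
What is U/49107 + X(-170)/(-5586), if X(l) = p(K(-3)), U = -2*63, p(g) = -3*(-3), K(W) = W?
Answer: -127311/30479078 ≈ -0.0041770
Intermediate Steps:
p(g) = 9
U = -126
X(l) = 9
U/49107 + X(-170)/(-5586) = -126/49107 + 9/(-5586) = -126*1/49107 + 9*(-1/5586) = -42/16369 - 3/1862 = -127311/30479078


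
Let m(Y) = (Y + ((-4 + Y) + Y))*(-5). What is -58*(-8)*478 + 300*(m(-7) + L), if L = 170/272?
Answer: 518959/2 ≈ 2.5948e+5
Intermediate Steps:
m(Y) = 20 - 15*Y (m(Y) = (Y + (-4 + 2*Y))*(-5) = (-4 + 3*Y)*(-5) = 20 - 15*Y)
L = 5/8 (L = 170*(1/272) = 5/8 ≈ 0.62500)
-58*(-8)*478 + 300*(m(-7) + L) = -58*(-8)*478 + 300*((20 - 15*(-7)) + 5/8) = 464*478 + 300*((20 + 105) + 5/8) = 221792 + 300*(125 + 5/8) = 221792 + 300*(1005/8) = 221792 + 75375/2 = 518959/2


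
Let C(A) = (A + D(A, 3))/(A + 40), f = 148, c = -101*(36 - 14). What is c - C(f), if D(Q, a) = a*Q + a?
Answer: -418331/188 ≈ -2225.2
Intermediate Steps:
c = -2222 (c = -101*22 = -2222)
D(Q, a) = a + Q*a (D(Q, a) = Q*a + a = a + Q*a)
C(A) = (3 + 4*A)/(40 + A) (C(A) = (A + 3*(1 + A))/(A + 40) = (A + (3 + 3*A))/(40 + A) = (3 + 4*A)/(40 + A))
c - C(f) = -2222 - (3 + 4*148)/(40 + 148) = -2222 - (3 + 592)/188 = -2222 - 595/188 = -418331/188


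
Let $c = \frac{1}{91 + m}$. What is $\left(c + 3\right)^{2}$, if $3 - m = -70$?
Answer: $\frac{243049}{26896} \approx 9.0366$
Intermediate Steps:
$m = 73$ ($m = 3 - -70 = 3 + 70 = 73$)
$c = \frac{1}{164}$ ($c = \frac{1}{91 + 73} = \frac{1}{164} \approx 0.0060976$)
$\left(c + 3\right)^{2} = \left(\frac{1}{164} + 3\right)^{2} = \left(\frac{493}{164}\right)^{2} = \frac{243049}{26896}$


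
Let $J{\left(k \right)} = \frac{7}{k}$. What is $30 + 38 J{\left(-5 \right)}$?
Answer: $- \frac{116}{5} \approx -23.2$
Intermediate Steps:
$30 + 38 J{\left(-5 \right)} = 30 + 38 \frac{7}{-5} = 30 + 38 \cdot 7 \left(- \frac{1}{5}\right) = 30 + 38 \left(- \frac{7}{5}\right) = 30 - \frac{266}{5} = - \frac{116}{5}$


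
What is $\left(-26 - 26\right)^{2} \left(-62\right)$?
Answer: $-167648$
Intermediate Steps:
$\left(-26 - 26\right)^{2} \left(-62\right) = \left(-52\right)^{2} \left(-62\right) = 2704 \left(-62\right) = -167648$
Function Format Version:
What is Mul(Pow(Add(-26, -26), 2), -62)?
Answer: -167648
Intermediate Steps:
Mul(Pow(Add(-26, -26), 2), -62) = Mul(Pow(-52, 2), -62) = Mul(2704, -62) = -167648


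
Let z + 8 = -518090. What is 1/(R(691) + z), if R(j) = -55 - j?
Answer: -1/518844 ≈ -1.9274e-6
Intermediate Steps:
z = -518098 (z = -8 - 518090 = -518098)
1/(R(691) + z) = 1/((-55 - 1*691) - 518098) = 1/((-55 - 691) - 518098) = 1/(-746 - 518098) = 1/(-518844) = -1/518844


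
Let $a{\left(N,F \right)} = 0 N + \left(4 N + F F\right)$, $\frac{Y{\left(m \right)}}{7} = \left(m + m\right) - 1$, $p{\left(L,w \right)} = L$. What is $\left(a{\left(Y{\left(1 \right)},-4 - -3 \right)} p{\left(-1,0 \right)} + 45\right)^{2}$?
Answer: $256$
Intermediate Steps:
$Y{\left(m \right)} = -7 + 14 m$ ($Y{\left(m \right)} = 7 \left(\left(m + m\right) - 1\right) = 7 \left(2 m - 1\right) = 7 \left(-1 + 2 m\right) = -7 + 14 m$)
$a{\left(N,F \right)} = F^{2} + 4 N$ ($a{\left(N,F \right)} = 0 + \left(4 N + F^{2}\right) = 0 + \left(F^{2} + 4 N\right) = F^{2} + 4 N$)
$\left(a{\left(Y{\left(1 \right)},-4 - -3 \right)} p{\left(-1,0 \right)} + 45\right)^{2} = \left(\left(\left(-4 - -3\right)^{2} + 4 \left(-7 + 14 \cdot 1\right)\right) \left(-1\right) + 45\right)^{2} = \left(\left(\left(-4 + 3\right)^{2} + 4 \left(-7 + 14\right)\right) \left(-1\right) + 45\right)^{2} = \left(\left(\left(-1\right)^{2} + 4 \cdot 7\right) \left(-1\right) + 45\right)^{2} = \left(\left(1 + 28\right) \left(-1\right) + 45\right)^{2} = \left(29 \left(-1\right) + 45\right)^{2} = \left(-29 + 45\right)^{2} = 16^{2} = 256$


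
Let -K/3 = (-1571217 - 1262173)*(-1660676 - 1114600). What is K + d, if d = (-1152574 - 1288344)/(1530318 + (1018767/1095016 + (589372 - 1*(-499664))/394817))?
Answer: -15607481690400076204606130060216/661605402044934111 ≈ -2.3590e+13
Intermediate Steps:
K = -23590317796920 (K = -3*(-1571217 - 1262173)*(-1660676 - 1114600) = -(-8500170)*(-2775276) = -3*7863439265640 = -23590317796920)
d = -1055284354051322096/661605402044934111 (d = -2440918/(1530318 + (1018767*(1/1095016) + (589372 + 499664)*(1/394817))) = -2440918/(1530318 + (1018767/1095016 + 1089036*(1/394817))) = -2440918/(1530318 + (1018767/1095016 + 1089036/394817)) = -2440918/(1530318 + 1594738375215/432330932072) = -2440918/661605402044934111/432330932072 = -2440918*432330932072/661605402044934111 = -1055284354051322096/661605402044934111 ≈ -1.5950)
K + d = -23590317796920 - 1055284354051322096/661605402044934111 = -15607481690400076204606130060216/661605402044934111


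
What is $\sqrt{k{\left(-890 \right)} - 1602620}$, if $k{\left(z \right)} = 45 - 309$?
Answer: $2 i \sqrt{400721} \approx 1266.1 i$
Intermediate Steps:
$k{\left(z \right)} = -264$ ($k{\left(z \right)} = 45 - 309 = -264$)
$\sqrt{k{\left(-890 \right)} - 1602620} = \sqrt{-264 - 1602620} = \sqrt{-1602884} = 2 i \sqrt{400721}$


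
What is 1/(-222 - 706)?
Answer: -1/928 ≈ -0.0010776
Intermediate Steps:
1/(-222 - 706) = 1/(-928) = -1/928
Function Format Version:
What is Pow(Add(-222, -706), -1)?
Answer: Rational(-1, 928) ≈ -0.0010776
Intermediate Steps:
Pow(Add(-222, -706), -1) = Pow(-928, -1) = Rational(-1, 928)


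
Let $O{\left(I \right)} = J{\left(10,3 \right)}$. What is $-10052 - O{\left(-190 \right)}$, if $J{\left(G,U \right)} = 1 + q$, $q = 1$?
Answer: $-10054$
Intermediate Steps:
$J{\left(G,U \right)} = 2$ ($J{\left(G,U \right)} = 1 + 1 = 2$)
$O{\left(I \right)} = 2$
$-10052 - O{\left(-190 \right)} = -10052 - 2 = -10054$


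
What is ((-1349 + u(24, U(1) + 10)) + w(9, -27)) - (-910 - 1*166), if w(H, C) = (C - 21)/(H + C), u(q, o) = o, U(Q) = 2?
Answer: -775/3 ≈ -258.33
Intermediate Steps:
w(H, C) = (-21 + C)/(C + H)
((-1349 + u(24, U(1) + 10)) + w(9, -27)) - (-910 - 1*166) = ((-1349 + (2 + 10)) + (-21 - 27)/(-27 + 9)) - (-910 - 1*166) = ((-1349 + 12) - 48/(-18)) - (-910 - 166) = (-1337 - 1/18*(-48)) - 1*(-1076) = (-1337 + 8/3) + 1076 = -4003/3 + 1076 = -775/3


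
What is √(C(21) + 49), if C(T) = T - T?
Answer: 7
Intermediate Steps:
C(T) = 0
√(C(21) + 49) = √(0 + 49) = √49 = 7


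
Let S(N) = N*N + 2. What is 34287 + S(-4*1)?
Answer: 34305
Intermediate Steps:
S(N) = 2 + N² (S(N) = N² + 2 = 2 + N²)
34287 + S(-4*1) = 34287 + (2 + (-4*1)²) = 34287 + (2 + (-4)²) = 34287 + (2 + 16) = 34287 + 18 = 34305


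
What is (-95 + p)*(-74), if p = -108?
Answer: 15022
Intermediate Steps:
(-95 + p)*(-74) = (-95 - 108)*(-74) = -203*(-74) = 15022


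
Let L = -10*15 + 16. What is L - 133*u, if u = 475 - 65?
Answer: -54664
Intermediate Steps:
u = 410
L = -134 (L = -150 + 16 = -134)
L - 133*u = -134 - 133*410 = -134 - 54530 = -54664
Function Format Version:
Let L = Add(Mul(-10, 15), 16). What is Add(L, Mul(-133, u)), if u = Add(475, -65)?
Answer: -54664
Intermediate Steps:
u = 410
L = -134 (L = Add(-150, 16) = -134)
Add(L, Mul(-133, u)) = Add(-134, Mul(-133, 410)) = Add(-134, -54530) = -54664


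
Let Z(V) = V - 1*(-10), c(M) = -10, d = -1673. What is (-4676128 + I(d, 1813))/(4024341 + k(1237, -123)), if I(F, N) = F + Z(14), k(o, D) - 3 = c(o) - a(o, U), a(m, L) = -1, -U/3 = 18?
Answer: -1559259/1341445 ≈ -1.1624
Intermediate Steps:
U = -54 (U = -3*18 = -54)
Z(V) = 10 + V (Z(V) = V + 10 = 10 + V)
k(o, D) = -6 (k(o, D) = 3 + (-10 - 1*(-1)) = 3 + (-10 + 1) = 3 - 9 = -6)
I(F, N) = 24 + F (I(F, N) = F + (10 + 14) = F + 24 = 24 + F)
(-4676128 + I(d, 1813))/(4024341 + k(1237, -123)) = (-4676128 + (24 - 1673))/(4024341 - 6) = (-4676128 - 1649)/4024335 = -4677777*1/4024335 = -1559259/1341445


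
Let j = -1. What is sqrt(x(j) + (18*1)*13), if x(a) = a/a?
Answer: sqrt(235) ≈ 15.330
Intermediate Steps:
x(a) = 1
sqrt(x(j) + (18*1)*13) = sqrt(1 + (18*1)*13) = sqrt(1 + 18*13) = sqrt(1 + 234) = sqrt(235)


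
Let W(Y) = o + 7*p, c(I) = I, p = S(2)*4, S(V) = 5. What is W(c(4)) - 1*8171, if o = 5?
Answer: -8026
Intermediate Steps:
p = 20 (p = 5*4 = 20)
W(Y) = 145 (W(Y) = 5 + 7*20 = 5 + 140 = 145)
W(c(4)) - 1*8171 = 145 - 1*8171 = 145 - 8171 = -8026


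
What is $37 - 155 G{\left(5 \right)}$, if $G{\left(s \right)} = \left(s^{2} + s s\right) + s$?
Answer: $-8488$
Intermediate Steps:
$G{\left(s \right)} = s + 2 s^{2}$ ($G{\left(s \right)} = \left(s^{2} + s^{2}\right) + s = 2 s^{2} + s = s + 2 s^{2}$)
$37 - 155 G{\left(5 \right)} = 37 - 155 \cdot 5 \left(1 + 2 \cdot 5\right) = 37 - 155 \cdot 5 \left(1 + 10\right) = 37 - 155 \cdot 5 \cdot 11 = 37 - 8525 = -8488$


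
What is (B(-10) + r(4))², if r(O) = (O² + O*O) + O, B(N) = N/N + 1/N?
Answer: 136161/100 ≈ 1361.6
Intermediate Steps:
B(N) = 1 + 1/N
r(O) = O + 2*O² (r(O) = (O² + O²) + O = 2*O² + O = O + 2*O²)
(B(-10) + r(4))² = ((1 - 10)/(-10) + 4*(1 + 2*4))² = (-⅒*(-9) + 4*(1 + 8))² = (9/10 + 4*9)² = (9/10 + 36)² = (369/10)² = 136161/100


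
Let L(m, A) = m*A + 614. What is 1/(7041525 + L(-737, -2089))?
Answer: 1/8581732 ≈ 1.1653e-7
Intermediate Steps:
L(m, A) = 614 + A*m (L(m, A) = A*m + 614 = 614 + A*m)
1/(7041525 + L(-737, -2089)) = 1/(7041525 + (614 - 2089*(-737))) = 1/(7041525 + (614 + 1539593)) = 1/(7041525 + 1540207) = 1/8581732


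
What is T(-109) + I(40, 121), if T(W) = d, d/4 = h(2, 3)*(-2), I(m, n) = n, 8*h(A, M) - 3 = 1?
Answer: 117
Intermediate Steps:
h(A, M) = ½ (h(A, M) = 3/8 + (⅛)*1 = 3/8 + ⅛ = ½)
d = -4 (d = 4*((½)*(-2)) = 4*(-1) = -4)
T(W) = -4
T(-109) + I(40, 121) = -4 + 121 = 117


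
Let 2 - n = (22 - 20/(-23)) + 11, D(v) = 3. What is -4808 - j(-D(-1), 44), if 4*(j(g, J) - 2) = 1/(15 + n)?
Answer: -7465097/1552 ≈ -4810.0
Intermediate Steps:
n = -733/23 (n = 2 - ((22 - 20/(-23)) + 11) = 2 - ((22 - 20*(-1/23)) + 11) = 2 - ((22 + 20/23) + 11) = 2 - (526/23 + 11) = 2 - 1*779/23 = 2 - 779/23 = -733/23 ≈ -31.870)
j(g, J) = 3081/1552 (j(g, J) = 2 + 1/(4*(15 - 733/23)) = 2 + 1/(4*(-388/23)) = 2 + (1/4)*(-23/388) = 2 - 23/1552 = 3081/1552)
-4808 - j(-D(-1), 44) = -4808 - 1*3081/1552 = -4808 - 3081/1552 = -7465097/1552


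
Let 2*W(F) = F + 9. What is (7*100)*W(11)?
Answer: 7000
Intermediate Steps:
W(F) = 9/2 + F/2 (W(F) = (F + 9)/2 = (9 + F)/2 = 9/2 + F/2)
(7*100)*W(11) = (7*100)*(9/2 + (½)*11) = 700*(9/2 + 11/2) = 700*10 = 7000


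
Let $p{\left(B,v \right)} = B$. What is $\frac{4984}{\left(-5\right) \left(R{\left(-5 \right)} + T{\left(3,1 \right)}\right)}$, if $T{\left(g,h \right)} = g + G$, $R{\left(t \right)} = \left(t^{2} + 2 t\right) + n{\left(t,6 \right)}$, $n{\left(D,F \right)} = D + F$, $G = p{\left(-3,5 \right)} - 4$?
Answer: $- \frac{1246}{15} \approx -83.067$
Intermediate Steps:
$G = -7$ ($G = -3 - 4 = -7$)
$R{\left(t \right)} = 6 + t^{2} + 3 t$ ($R{\left(t \right)} = \left(t^{2} + 2 t\right) + \left(t + 6\right) = \left(t^{2} + 2 t\right) + \left(6 + t\right) = 6 + t^{2} + 3 t$)
$T{\left(g,h \right)} = -7 + g$ ($T{\left(g,h \right)} = g - 7 = -7 + g$)
$\frac{4984}{\left(-5\right) \left(R{\left(-5 \right)} + T{\left(3,1 \right)}\right)} = \frac{4984}{\left(-5\right) \left(\left(6 + \left(-5\right)^{2} + 3 \left(-5\right)\right) + \left(-7 + 3\right)\right)} = \frac{4984}{\left(-5\right) \left(\left(6 + 25 - 15\right) - 4\right)} = \frac{4984}{\left(-5\right) \left(16 - 4\right)} = \frac{4984}{\left(-5\right) 12} = \frac{4984}{-60} = 4984 \left(- \frac{1}{60}\right) = - \frac{1246}{15}$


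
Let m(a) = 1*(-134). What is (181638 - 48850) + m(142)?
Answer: 132654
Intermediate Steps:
m(a) = -134
(181638 - 48850) + m(142) = (181638 - 48850) - 134 = 132788 - 134 = 132654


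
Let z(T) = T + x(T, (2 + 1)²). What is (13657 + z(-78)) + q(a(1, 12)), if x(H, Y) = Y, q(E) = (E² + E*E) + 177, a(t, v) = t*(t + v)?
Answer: 14103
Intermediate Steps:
q(E) = 177 + 2*E² (q(E) = (E² + E²) + 177 = 2*E² + 177 = 177 + 2*E²)
z(T) = 9 + T (z(T) = T + (2 + 1)² = T + 3² = T + 9 = 9 + T)
(13657 + z(-78)) + q(a(1, 12)) = (13657 + (9 - 78)) + (177 + 2*(1*(1 + 12))²) = (13657 - 69) + (177 + 2*(1*13)²) = 13588 + (177 + 2*13²) = 13588 + (177 + 2*169) = 13588 + (177 + 338) = 13588 + 515 = 14103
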